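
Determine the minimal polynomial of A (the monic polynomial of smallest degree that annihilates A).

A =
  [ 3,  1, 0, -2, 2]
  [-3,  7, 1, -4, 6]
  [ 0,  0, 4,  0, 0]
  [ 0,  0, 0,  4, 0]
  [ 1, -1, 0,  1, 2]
x^3 - 12*x^2 + 48*x - 64

The characteristic polynomial is χ_A(x) = (x - 4)^5, so the eigenvalues are known. The minimal polynomial is
  m_A(x) = Π_λ (x − λ)^{k_λ}
where k_λ is the size of the *largest* Jordan block for λ (equivalently, the smallest k with (A − λI)^k v = 0 for every generalised eigenvector v of λ).

  λ = 4: largest Jordan block has size 3, contributing (x − 4)^3

So m_A(x) = (x - 4)^3 = x^3 - 12*x^2 + 48*x - 64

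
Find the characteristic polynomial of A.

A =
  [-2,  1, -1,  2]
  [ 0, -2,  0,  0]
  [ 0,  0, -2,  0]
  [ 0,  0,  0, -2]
x^4 + 8*x^3 + 24*x^2 + 32*x + 16

Expanding det(x·I − A) (e.g. by cofactor expansion or by noting that A is similar to its Jordan form J, which has the same characteristic polynomial as A) gives
  χ_A(x) = x^4 + 8*x^3 + 24*x^2 + 32*x + 16
which factors as (x + 2)^4. The eigenvalues (with algebraic multiplicities) are λ = -2 with multiplicity 4.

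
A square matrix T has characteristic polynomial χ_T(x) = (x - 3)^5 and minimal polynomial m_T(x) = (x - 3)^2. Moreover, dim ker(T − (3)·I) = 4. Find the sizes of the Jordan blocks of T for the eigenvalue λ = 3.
Block sizes for λ = 3: [2, 1, 1, 1]

Step 1 — from the characteristic polynomial, algebraic multiplicity of λ = 3 is 5. From dim ker(T − (3)·I) = 4, there are exactly 4 Jordan blocks for λ = 3.
Step 2 — from the minimal polynomial, the factor (x − 3)^2 tells us the largest block for λ = 3 has size 2.
Step 3 — with total size 5, 4 blocks, and largest block 2, the block sizes (in nonincreasing order) are [2, 1, 1, 1].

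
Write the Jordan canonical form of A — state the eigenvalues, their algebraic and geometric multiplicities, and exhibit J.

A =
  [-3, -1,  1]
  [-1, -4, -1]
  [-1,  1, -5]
J_3(-4)

The characteristic polynomial is
  det(x·I − A) = x^3 + 12*x^2 + 48*x + 64 = (x + 4)^3

Eigenvalues and multiplicities (the geometric multiplicity of λ is n − rank(A − λI), which equals the number of Jordan blocks for λ):
  λ = -4: algebraic multiplicity = 3, geometric multiplicity = 1

Determining the block sizes for each eigenvalue:
  λ = -4: one block (gm = 1), so the single block has size am = 3 → block sizes [3]

Assembling the blocks gives a Jordan form
J =
  [-4,  1,  0]
  [ 0, -4,  1]
  [ 0,  0, -4]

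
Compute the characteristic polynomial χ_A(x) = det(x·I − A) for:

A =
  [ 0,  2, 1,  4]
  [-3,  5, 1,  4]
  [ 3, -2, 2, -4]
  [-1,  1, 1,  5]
x^4 - 12*x^3 + 54*x^2 - 108*x + 81

Expanding det(x·I − A) (e.g. by cofactor expansion or by noting that A is similar to its Jordan form J, which has the same characteristic polynomial as A) gives
  χ_A(x) = x^4 - 12*x^3 + 54*x^2 - 108*x + 81
which factors as (x - 3)^4. The eigenvalues (with algebraic multiplicities) are λ = 3 with multiplicity 4.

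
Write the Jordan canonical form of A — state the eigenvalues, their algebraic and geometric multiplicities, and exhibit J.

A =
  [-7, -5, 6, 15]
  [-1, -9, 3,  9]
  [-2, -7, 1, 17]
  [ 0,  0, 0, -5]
J_3(-5) ⊕ J_1(-5)

The characteristic polynomial is
  det(x·I − A) = x^4 + 20*x^3 + 150*x^2 + 500*x + 625 = (x + 5)^4

Eigenvalues and multiplicities (the geometric multiplicity of λ is n − rank(A − λI), which equals the number of Jordan blocks for λ):
  λ = -5: algebraic multiplicity = 4, geometric multiplicity = 2

Determining the block sizes for each eigenvalue:
  λ = -5: with am = 4 and gm = 2, the partition is not yet determined (e.g. several partitions of 4 into 2 parts exist). Let N = A − (-5)·I. Computing rank(N^1) = 2, rank(N^2) = 1, rank(N^3) = 0; the number of blocks of size ≥ j is rank(N^{j−1}) − rank(N^j), giving [2, 1, 1]. So we have 1 block(s) of size 3, 1 block(s) of size 1 → block sizes [3, 1]

Assembling the blocks gives a Jordan form
J =
  [-5,  1,  0,  0]
  [ 0, -5,  1,  0]
  [ 0,  0, -5,  0]
  [ 0,  0,  0, -5]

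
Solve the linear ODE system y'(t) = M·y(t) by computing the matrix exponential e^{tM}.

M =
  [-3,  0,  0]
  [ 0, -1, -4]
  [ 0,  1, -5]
e^{tM} =
  [exp(-3*t), 0, 0]
  [0, 2*t*exp(-3*t) + exp(-3*t), -4*t*exp(-3*t)]
  [0, t*exp(-3*t), -2*t*exp(-3*t) + exp(-3*t)]

Strategy: write M = P · J · P⁻¹ where J is a Jordan canonical form, so e^{tM} = P · e^{tJ} · P⁻¹, and e^{tJ} can be computed block-by-block.

M has Jordan form
J =
  [-3,  1,  0]
  [ 0, -3,  0]
  [ 0,  0, -3]
(up to reordering of blocks).

Per-block formulas:
  For a 2×2 Jordan block J_2(-3): exp(t · J_2(-3)) = e^(-3t)·(I + t·N), where N is the 2×2 nilpotent shift.
  For a 1×1 block at λ = -3: exp(t · [-3]) = [e^(-3t)].

After assembling e^{tJ} and conjugating by P, we get:

e^{tM} =
  [exp(-3*t), 0, 0]
  [0, 2*t*exp(-3*t) + exp(-3*t), -4*t*exp(-3*t)]
  [0, t*exp(-3*t), -2*t*exp(-3*t) + exp(-3*t)]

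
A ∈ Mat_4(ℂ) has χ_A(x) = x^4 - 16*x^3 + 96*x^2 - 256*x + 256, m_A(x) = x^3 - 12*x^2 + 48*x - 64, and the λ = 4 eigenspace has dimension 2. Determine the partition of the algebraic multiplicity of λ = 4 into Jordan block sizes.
Block sizes for λ = 4: [3, 1]

Step 1 — from the characteristic polynomial, algebraic multiplicity of λ = 4 is 4. From dim ker(A − (4)·I) = 2, there are exactly 2 Jordan blocks for λ = 4.
Step 2 — from the minimal polynomial, the factor (x − 4)^3 tells us the largest block for λ = 4 has size 3.
Step 3 — with total size 4, 2 blocks, and largest block 3, the block sizes (in nonincreasing order) are [3, 1].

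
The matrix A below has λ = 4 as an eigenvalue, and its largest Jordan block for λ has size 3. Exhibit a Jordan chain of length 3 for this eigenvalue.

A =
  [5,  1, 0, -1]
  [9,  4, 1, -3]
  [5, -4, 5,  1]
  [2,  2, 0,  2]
A Jordan chain for λ = 4 of length 3:
v_1 = (8, 8, -24, 16)ᵀ
v_2 = (1, 9, 5, 2)ᵀ
v_3 = (1, 0, 0, 0)ᵀ

Let N = A − (4)·I. We want v_3 with N^3 v_3 = 0 but N^2 v_3 ≠ 0; then v_{j-1} := N · v_j for j = 3, …, 2.

Pick v_3 = (1, 0, 0, 0)ᵀ.
Then v_2 = N · v_3 = (1, 9, 5, 2)ᵀ.
Then v_1 = N · v_2 = (8, 8, -24, 16)ᵀ.

Sanity check: (A − (4)·I) v_1 = (0, 0, 0, 0)ᵀ = 0. ✓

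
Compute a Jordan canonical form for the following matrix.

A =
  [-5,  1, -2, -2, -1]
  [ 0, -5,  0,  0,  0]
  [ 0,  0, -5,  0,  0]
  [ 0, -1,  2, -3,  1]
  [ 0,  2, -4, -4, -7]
J_2(-5) ⊕ J_1(-5) ⊕ J_1(-5) ⊕ J_1(-5)

The characteristic polynomial is
  det(x·I − A) = x^5 + 25*x^4 + 250*x^3 + 1250*x^2 + 3125*x + 3125 = (x + 5)^5

Eigenvalues and multiplicities (the geometric multiplicity of λ is n − rank(A − λI), which equals the number of Jordan blocks for λ):
  λ = -5: algebraic multiplicity = 5, geometric multiplicity = 4

Determining the block sizes for each eigenvalue:
  λ = -5: 4 blocks summing to 5 forces exactly one block of size 2 and the rest size 1 → block sizes [2, 1, 1, 1]

Assembling the blocks gives a Jordan form
J =
  [-5,  1,  0,  0,  0]
  [ 0, -5,  0,  0,  0]
  [ 0,  0, -5,  0,  0]
  [ 0,  0,  0, -5,  0]
  [ 0,  0,  0,  0, -5]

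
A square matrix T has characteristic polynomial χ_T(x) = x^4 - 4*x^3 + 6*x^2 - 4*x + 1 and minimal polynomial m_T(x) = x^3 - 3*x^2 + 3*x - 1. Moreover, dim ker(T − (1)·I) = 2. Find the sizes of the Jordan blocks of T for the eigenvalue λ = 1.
Block sizes for λ = 1: [3, 1]

Step 1 — from the characteristic polynomial, algebraic multiplicity of λ = 1 is 4. From dim ker(T − (1)·I) = 2, there are exactly 2 Jordan blocks for λ = 1.
Step 2 — from the minimal polynomial, the factor (x − 1)^3 tells us the largest block for λ = 1 has size 3.
Step 3 — with total size 4, 2 blocks, and largest block 3, the block sizes (in nonincreasing order) are [3, 1].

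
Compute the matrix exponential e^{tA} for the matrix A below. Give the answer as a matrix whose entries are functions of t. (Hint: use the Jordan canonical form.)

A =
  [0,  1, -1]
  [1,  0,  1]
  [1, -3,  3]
e^{tA} =
  [t^2*exp(t)/2 - t*exp(t) + exp(t), t^2*exp(t)/2 + t*exp(t), -t*exp(t)]
  [-t^2*exp(t)/2 + t*exp(t), -t^2*exp(t)/2 - t*exp(t) + exp(t), t*exp(t)]
  [-t^2*exp(t) + t*exp(t), -t^2*exp(t) - 3*t*exp(t), 2*t*exp(t) + exp(t)]

Strategy: write A = P · J · P⁻¹ where J is a Jordan canonical form, so e^{tA} = P · e^{tJ} · P⁻¹, and e^{tJ} can be computed block-by-block.

A has Jordan form
J =
  [1, 1, 0]
  [0, 1, 1]
  [0, 0, 1]
(up to reordering of blocks).

Per-block formulas:
  For a 3×3 Jordan block J_3(1): exp(t · J_3(1)) = e^(1t)·(I + t·N + (t^2/2)·N^2), where N is the 3×3 nilpotent shift.

After assembling e^{tJ} and conjugating by P, we get:

e^{tA} =
  [t^2*exp(t)/2 - t*exp(t) + exp(t), t^2*exp(t)/2 + t*exp(t), -t*exp(t)]
  [-t^2*exp(t)/2 + t*exp(t), -t^2*exp(t)/2 - t*exp(t) + exp(t), t*exp(t)]
  [-t^2*exp(t) + t*exp(t), -t^2*exp(t) - 3*t*exp(t), 2*t*exp(t) + exp(t)]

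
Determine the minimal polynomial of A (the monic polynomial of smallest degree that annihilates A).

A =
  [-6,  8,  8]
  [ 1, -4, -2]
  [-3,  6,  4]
x^2 + 4*x + 4

The characteristic polynomial is χ_A(x) = (x + 2)^3, so the eigenvalues are known. The minimal polynomial is
  m_A(x) = Π_λ (x − λ)^{k_λ}
where k_λ is the size of the *largest* Jordan block for λ (equivalently, the smallest k with (A − λI)^k v = 0 for every generalised eigenvector v of λ).

  λ = -2: largest Jordan block has size 2, contributing (x + 2)^2

So m_A(x) = (x + 2)^2 = x^2 + 4*x + 4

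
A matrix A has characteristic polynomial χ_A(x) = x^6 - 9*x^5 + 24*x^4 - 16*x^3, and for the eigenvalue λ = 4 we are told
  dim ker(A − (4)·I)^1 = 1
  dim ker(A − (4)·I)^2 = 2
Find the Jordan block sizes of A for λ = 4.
Block sizes for λ = 4: [2]

From the dimensions of kernels of powers, the number of Jordan blocks of size at least j is d_j − d_{j−1} where d_j = dim ker(N^j) (with d_0 = 0). Computing the differences gives [1, 1].
The number of blocks of size exactly k is (#blocks of size ≥ k) − (#blocks of size ≥ k + 1), so the partition is: 1 block(s) of size 2.
In nonincreasing order the block sizes are [2].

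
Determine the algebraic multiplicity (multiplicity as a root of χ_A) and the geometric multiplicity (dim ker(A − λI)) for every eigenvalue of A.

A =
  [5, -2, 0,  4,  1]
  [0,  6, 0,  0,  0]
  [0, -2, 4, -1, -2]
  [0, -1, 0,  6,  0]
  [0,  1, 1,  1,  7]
λ = 5: alg = 2, geom = 1; λ = 6: alg = 3, geom = 1

Step 1 — factor the characteristic polynomial to read off the algebraic multiplicities:
  χ_A(x) = (x - 6)^3*(x - 5)^2

Step 2 — compute geometric multiplicities via the rank-nullity identity g(λ) = n − rank(A − λI):
  rank(A − (5)·I) = 4, so dim ker(A − (5)·I) = n − 4 = 1
  rank(A − (6)·I) = 4, so dim ker(A − (6)·I) = n − 4 = 1

Summary:
  λ = 5: algebraic multiplicity = 2, geometric multiplicity = 1
  λ = 6: algebraic multiplicity = 3, geometric multiplicity = 1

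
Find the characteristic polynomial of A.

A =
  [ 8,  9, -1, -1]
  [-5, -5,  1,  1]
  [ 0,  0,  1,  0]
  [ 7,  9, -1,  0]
x^4 - 4*x^3 + 6*x^2 - 4*x + 1

Expanding det(x·I − A) (e.g. by cofactor expansion or by noting that A is similar to its Jordan form J, which has the same characteristic polynomial as A) gives
  χ_A(x) = x^4 - 4*x^3 + 6*x^2 - 4*x + 1
which factors as (x - 1)^4. The eigenvalues (with algebraic multiplicities) are λ = 1 with multiplicity 4.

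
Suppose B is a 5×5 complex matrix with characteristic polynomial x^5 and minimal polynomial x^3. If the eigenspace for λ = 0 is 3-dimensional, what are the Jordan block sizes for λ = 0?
Block sizes for λ = 0: [3, 1, 1]

Step 1 — from the characteristic polynomial, algebraic multiplicity of λ = 0 is 5. From dim ker(B − (0)·I) = 3, there are exactly 3 Jordan blocks for λ = 0.
Step 2 — from the minimal polynomial, the factor (x − 0)^3 tells us the largest block for λ = 0 has size 3.
Step 3 — with total size 5, 3 blocks, and largest block 3, the block sizes (in nonincreasing order) are [3, 1, 1].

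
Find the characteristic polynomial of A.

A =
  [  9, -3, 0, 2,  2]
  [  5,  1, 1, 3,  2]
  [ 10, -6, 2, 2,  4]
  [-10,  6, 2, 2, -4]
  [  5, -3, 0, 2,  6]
x^5 - 20*x^4 + 160*x^3 - 640*x^2 + 1280*x - 1024

Expanding det(x·I − A) (e.g. by cofactor expansion or by noting that A is similar to its Jordan form J, which has the same characteristic polynomial as A) gives
  χ_A(x) = x^5 - 20*x^4 + 160*x^3 - 640*x^2 + 1280*x - 1024
which factors as (x - 4)^5. The eigenvalues (with algebraic multiplicities) are λ = 4 with multiplicity 5.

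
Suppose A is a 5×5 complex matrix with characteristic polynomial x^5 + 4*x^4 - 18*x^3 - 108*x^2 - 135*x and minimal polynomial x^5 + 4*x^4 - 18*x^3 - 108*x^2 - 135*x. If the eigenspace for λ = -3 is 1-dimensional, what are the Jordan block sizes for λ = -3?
Block sizes for λ = -3: [3]

Step 1 — from the characteristic polynomial, algebraic multiplicity of λ = -3 is 3. From dim ker(A − (-3)·I) = 1, there are exactly 1 Jordan blocks for λ = -3.
Step 2 — from the minimal polynomial, the factor (x + 3)^3 tells us the largest block for λ = -3 has size 3.
Step 3 — with total size 3, 1 blocks, and largest block 3, the block sizes (in nonincreasing order) are [3].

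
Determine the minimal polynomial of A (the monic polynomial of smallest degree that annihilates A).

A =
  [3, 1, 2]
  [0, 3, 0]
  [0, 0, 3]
x^2 - 6*x + 9

The characteristic polynomial is χ_A(x) = (x - 3)^3, so the eigenvalues are known. The minimal polynomial is
  m_A(x) = Π_λ (x − λ)^{k_λ}
where k_λ is the size of the *largest* Jordan block for λ (equivalently, the smallest k with (A − λI)^k v = 0 for every generalised eigenvector v of λ).

  λ = 3: largest Jordan block has size 2, contributing (x − 3)^2

So m_A(x) = (x - 3)^2 = x^2 - 6*x + 9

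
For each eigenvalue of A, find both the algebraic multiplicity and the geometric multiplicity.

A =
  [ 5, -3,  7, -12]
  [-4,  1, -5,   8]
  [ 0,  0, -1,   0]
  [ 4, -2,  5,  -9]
λ = -1: alg = 4, geom = 2

Step 1 — factor the characteristic polynomial to read off the algebraic multiplicities:
  χ_A(x) = (x + 1)^4

Step 2 — compute geometric multiplicities via the rank-nullity identity g(λ) = n − rank(A − λI):
  rank(A − (-1)·I) = 2, so dim ker(A − (-1)·I) = n − 2 = 2

Summary:
  λ = -1: algebraic multiplicity = 4, geometric multiplicity = 2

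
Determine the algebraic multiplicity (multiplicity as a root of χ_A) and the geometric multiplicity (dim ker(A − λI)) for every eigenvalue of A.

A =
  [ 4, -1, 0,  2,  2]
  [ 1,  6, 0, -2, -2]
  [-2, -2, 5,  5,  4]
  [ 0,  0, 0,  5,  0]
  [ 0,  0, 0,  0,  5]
λ = 5: alg = 5, geom = 3

Step 1 — factor the characteristic polynomial to read off the algebraic multiplicities:
  χ_A(x) = (x - 5)^5

Step 2 — compute geometric multiplicities via the rank-nullity identity g(λ) = n − rank(A − λI):
  rank(A − (5)·I) = 2, so dim ker(A − (5)·I) = n − 2 = 3

Summary:
  λ = 5: algebraic multiplicity = 5, geometric multiplicity = 3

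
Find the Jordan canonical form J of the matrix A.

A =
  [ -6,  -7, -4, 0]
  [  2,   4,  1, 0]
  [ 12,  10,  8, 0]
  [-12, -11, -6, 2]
J_3(2) ⊕ J_1(2)

The characteristic polynomial is
  det(x·I − A) = x^4 - 8*x^3 + 24*x^2 - 32*x + 16 = (x - 2)^4

Eigenvalues and multiplicities (the geometric multiplicity of λ is n − rank(A − λI), which equals the number of Jordan blocks for λ):
  λ = 2: algebraic multiplicity = 4, geometric multiplicity = 2

Determining the block sizes for each eigenvalue:
  λ = 2: with am = 4 and gm = 2, the partition is not yet determined (e.g. several partitions of 4 into 2 parts exist). Let N = A − (2)·I. Computing rank(N^1) = 2, rank(N^2) = 1, rank(N^3) = 0; the number of blocks of size ≥ j is rank(N^{j−1}) − rank(N^j), giving [2, 1, 1]. So we have 1 block(s) of size 3, 1 block(s) of size 1 → block sizes [3, 1]

Assembling the blocks gives a Jordan form
J =
  [2, 1, 0, 0]
  [0, 2, 1, 0]
  [0, 0, 2, 0]
  [0, 0, 0, 2]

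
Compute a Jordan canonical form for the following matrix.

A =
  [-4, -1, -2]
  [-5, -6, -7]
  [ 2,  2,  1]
J_3(-3)

The characteristic polynomial is
  det(x·I − A) = x^3 + 9*x^2 + 27*x + 27 = (x + 3)^3

Eigenvalues and multiplicities (the geometric multiplicity of λ is n − rank(A − λI), which equals the number of Jordan blocks for λ):
  λ = -3: algebraic multiplicity = 3, geometric multiplicity = 1

Determining the block sizes for each eigenvalue:
  λ = -3: one block (gm = 1), so the single block has size am = 3 → block sizes [3]

Assembling the blocks gives a Jordan form
J =
  [-3,  1,  0]
  [ 0, -3,  1]
  [ 0,  0, -3]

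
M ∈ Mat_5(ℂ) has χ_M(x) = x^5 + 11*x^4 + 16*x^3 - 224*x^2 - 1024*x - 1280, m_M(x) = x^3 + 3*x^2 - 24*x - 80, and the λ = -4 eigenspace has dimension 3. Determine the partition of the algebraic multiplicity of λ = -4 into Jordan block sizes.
Block sizes for λ = -4: [2, 1, 1]

Step 1 — from the characteristic polynomial, algebraic multiplicity of λ = -4 is 4. From dim ker(M − (-4)·I) = 3, there are exactly 3 Jordan blocks for λ = -4.
Step 2 — from the minimal polynomial, the factor (x + 4)^2 tells us the largest block for λ = -4 has size 2.
Step 3 — with total size 4, 3 blocks, and largest block 2, the block sizes (in nonincreasing order) are [2, 1, 1].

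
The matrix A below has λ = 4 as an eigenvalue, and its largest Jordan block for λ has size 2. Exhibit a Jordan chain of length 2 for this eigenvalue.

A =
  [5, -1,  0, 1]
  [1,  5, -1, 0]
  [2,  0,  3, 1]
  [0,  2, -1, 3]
A Jordan chain for λ = 4 of length 2:
v_1 = (1, 1, 2, 0)ᵀ
v_2 = (1, 0, 0, 0)ᵀ

Let N = A − (4)·I. We want v_2 with N^2 v_2 = 0 but N^1 v_2 ≠ 0; then v_{j-1} := N · v_j for j = 2, …, 2.

Pick v_2 = (1, 0, 0, 0)ᵀ.
Then v_1 = N · v_2 = (1, 1, 2, 0)ᵀ.

Sanity check: (A − (4)·I) v_1 = (0, 0, 0, 0)ᵀ = 0. ✓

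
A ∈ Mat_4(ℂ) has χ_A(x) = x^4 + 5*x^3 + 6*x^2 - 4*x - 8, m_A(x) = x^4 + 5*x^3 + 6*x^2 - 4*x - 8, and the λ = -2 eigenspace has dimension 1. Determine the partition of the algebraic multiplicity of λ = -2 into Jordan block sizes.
Block sizes for λ = -2: [3]

Step 1 — from the characteristic polynomial, algebraic multiplicity of λ = -2 is 3. From dim ker(A − (-2)·I) = 1, there are exactly 1 Jordan blocks for λ = -2.
Step 2 — from the minimal polynomial, the factor (x + 2)^3 tells us the largest block for λ = -2 has size 3.
Step 3 — with total size 3, 1 blocks, and largest block 3, the block sizes (in nonincreasing order) are [3].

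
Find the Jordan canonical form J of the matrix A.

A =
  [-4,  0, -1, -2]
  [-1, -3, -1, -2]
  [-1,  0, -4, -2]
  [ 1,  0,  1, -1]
J_2(-3) ⊕ J_1(-3) ⊕ J_1(-3)

The characteristic polynomial is
  det(x·I − A) = x^4 + 12*x^3 + 54*x^2 + 108*x + 81 = (x + 3)^4

Eigenvalues and multiplicities (the geometric multiplicity of λ is n − rank(A − λI), which equals the number of Jordan blocks for λ):
  λ = -3: algebraic multiplicity = 4, geometric multiplicity = 3

Determining the block sizes for each eigenvalue:
  λ = -3: 3 blocks summing to 4 forces exactly one block of size 2 and the rest size 1 → block sizes [2, 1, 1]

Assembling the blocks gives a Jordan form
J =
  [-3,  1,  0,  0]
  [ 0, -3,  0,  0]
  [ 0,  0, -3,  0]
  [ 0,  0,  0, -3]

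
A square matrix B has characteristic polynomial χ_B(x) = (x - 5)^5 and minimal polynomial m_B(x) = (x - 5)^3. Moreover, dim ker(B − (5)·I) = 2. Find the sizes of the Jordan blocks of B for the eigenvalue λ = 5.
Block sizes for λ = 5: [3, 2]

Step 1 — from the characteristic polynomial, algebraic multiplicity of λ = 5 is 5. From dim ker(B − (5)·I) = 2, there are exactly 2 Jordan blocks for λ = 5.
Step 2 — from the minimal polynomial, the factor (x − 5)^3 tells us the largest block for λ = 5 has size 3.
Step 3 — with total size 5, 2 blocks, and largest block 3, the block sizes (in nonincreasing order) are [3, 2].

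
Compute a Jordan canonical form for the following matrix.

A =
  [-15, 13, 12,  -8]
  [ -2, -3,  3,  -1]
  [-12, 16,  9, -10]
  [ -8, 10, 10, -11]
J_3(-5) ⊕ J_1(-5)

The characteristic polynomial is
  det(x·I − A) = x^4 + 20*x^3 + 150*x^2 + 500*x + 625 = (x + 5)^4

Eigenvalues and multiplicities (the geometric multiplicity of λ is n − rank(A − λI), which equals the number of Jordan blocks for λ):
  λ = -5: algebraic multiplicity = 4, geometric multiplicity = 2

Determining the block sizes for each eigenvalue:
  λ = -5: with am = 4 and gm = 2, the partition is not yet determined (e.g. several partitions of 4 into 2 parts exist). Let N = A − (-5)·I. Computing rank(N^1) = 2, rank(N^2) = 1, rank(N^3) = 0; the number of blocks of size ≥ j is rank(N^{j−1}) − rank(N^j), giving [2, 1, 1]. So we have 1 block(s) of size 3, 1 block(s) of size 1 → block sizes [3, 1]

Assembling the blocks gives a Jordan form
J =
  [-5,  1,  0,  0]
  [ 0, -5,  1,  0]
  [ 0,  0, -5,  0]
  [ 0,  0,  0, -5]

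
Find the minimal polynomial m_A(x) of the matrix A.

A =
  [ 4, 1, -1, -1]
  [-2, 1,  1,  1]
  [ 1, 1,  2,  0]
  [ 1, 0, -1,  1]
x^2 - 4*x + 4

The characteristic polynomial is χ_A(x) = (x - 2)^4, so the eigenvalues are known. The minimal polynomial is
  m_A(x) = Π_λ (x − λ)^{k_λ}
where k_λ is the size of the *largest* Jordan block for λ (equivalently, the smallest k with (A − λI)^k v = 0 for every generalised eigenvector v of λ).

  λ = 2: largest Jordan block has size 2, contributing (x − 2)^2

So m_A(x) = (x - 2)^2 = x^2 - 4*x + 4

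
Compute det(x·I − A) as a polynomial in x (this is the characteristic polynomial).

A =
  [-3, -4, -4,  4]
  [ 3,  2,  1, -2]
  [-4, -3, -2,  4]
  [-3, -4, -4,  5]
x^4 - 2*x^3 + 2*x - 1

Expanding det(x·I − A) (e.g. by cofactor expansion or by noting that A is similar to its Jordan form J, which has the same characteristic polynomial as A) gives
  χ_A(x) = x^4 - 2*x^3 + 2*x - 1
which factors as (x - 1)^3*(x + 1). The eigenvalues (with algebraic multiplicities) are λ = -1 with multiplicity 1, λ = 1 with multiplicity 3.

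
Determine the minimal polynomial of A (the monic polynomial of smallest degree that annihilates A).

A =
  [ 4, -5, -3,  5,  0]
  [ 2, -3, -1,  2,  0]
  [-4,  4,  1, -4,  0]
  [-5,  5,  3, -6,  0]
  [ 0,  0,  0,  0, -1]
x^3 + 3*x^2 + 3*x + 1

The characteristic polynomial is χ_A(x) = (x + 1)^5, so the eigenvalues are known. The minimal polynomial is
  m_A(x) = Π_λ (x − λ)^{k_λ}
where k_λ is the size of the *largest* Jordan block for λ (equivalently, the smallest k with (A − λI)^k v = 0 for every generalised eigenvector v of λ).

  λ = -1: largest Jordan block has size 3, contributing (x + 1)^3

So m_A(x) = (x + 1)^3 = x^3 + 3*x^2 + 3*x + 1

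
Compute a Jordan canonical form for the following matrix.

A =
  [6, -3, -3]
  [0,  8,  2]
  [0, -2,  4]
J_2(6) ⊕ J_1(6)

The characteristic polynomial is
  det(x·I − A) = x^3 - 18*x^2 + 108*x - 216 = (x - 6)^3

Eigenvalues and multiplicities (the geometric multiplicity of λ is n − rank(A − λI), which equals the number of Jordan blocks for λ):
  λ = 6: algebraic multiplicity = 3, geometric multiplicity = 2

Determining the block sizes for each eigenvalue:
  λ = 6: 2 blocks summing to 3 forces exactly one block of size 2 and the rest size 1 → block sizes [2, 1]

Assembling the blocks gives a Jordan form
J =
  [6, 1, 0]
  [0, 6, 0]
  [0, 0, 6]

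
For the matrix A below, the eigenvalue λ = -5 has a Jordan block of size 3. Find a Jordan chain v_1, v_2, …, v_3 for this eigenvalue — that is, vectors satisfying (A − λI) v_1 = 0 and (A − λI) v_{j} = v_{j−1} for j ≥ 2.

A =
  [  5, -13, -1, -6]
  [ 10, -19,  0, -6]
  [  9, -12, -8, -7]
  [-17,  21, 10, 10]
A Jordan chain for λ = -5 of length 3:
v_1 = (1, 2, 2, -3)ᵀ
v_2 = (-3, -4, -3, 4)ᵀ
v_3 = (1, 1, 0, 0)ᵀ

Let N = A − (-5)·I. We want v_3 with N^3 v_3 = 0 but N^2 v_3 ≠ 0; then v_{j-1} := N · v_j for j = 3, …, 2.

Pick v_3 = (1, 1, 0, 0)ᵀ.
Then v_2 = N · v_3 = (-3, -4, -3, 4)ᵀ.
Then v_1 = N · v_2 = (1, 2, 2, -3)ᵀ.

Sanity check: (A − (-5)·I) v_1 = (0, 0, 0, 0)ᵀ = 0. ✓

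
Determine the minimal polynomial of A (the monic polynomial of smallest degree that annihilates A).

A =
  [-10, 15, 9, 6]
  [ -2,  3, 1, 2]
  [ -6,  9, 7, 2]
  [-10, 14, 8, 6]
x^3 - 4*x^2 + 4*x

The characteristic polynomial is χ_A(x) = x*(x - 2)^3, so the eigenvalues are known. The minimal polynomial is
  m_A(x) = Π_λ (x − λ)^{k_λ}
where k_λ is the size of the *largest* Jordan block for λ (equivalently, the smallest k with (A − λI)^k v = 0 for every generalised eigenvector v of λ).

  λ = 0: largest Jordan block has size 1, contributing (x − 0)
  λ = 2: largest Jordan block has size 2, contributing (x − 2)^2

So m_A(x) = x*(x - 2)^2 = x^3 - 4*x^2 + 4*x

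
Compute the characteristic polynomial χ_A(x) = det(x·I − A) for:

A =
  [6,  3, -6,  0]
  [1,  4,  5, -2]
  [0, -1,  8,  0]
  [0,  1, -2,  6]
x^4 - 24*x^3 + 216*x^2 - 864*x + 1296

Expanding det(x·I − A) (e.g. by cofactor expansion or by noting that A is similar to its Jordan form J, which has the same characteristic polynomial as A) gives
  χ_A(x) = x^4 - 24*x^3 + 216*x^2 - 864*x + 1296
which factors as (x - 6)^4. The eigenvalues (with algebraic multiplicities) are λ = 6 with multiplicity 4.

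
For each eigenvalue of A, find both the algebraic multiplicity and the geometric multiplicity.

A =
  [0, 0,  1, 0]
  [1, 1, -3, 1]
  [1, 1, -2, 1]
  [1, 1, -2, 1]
λ = 0: alg = 4, geom = 2

Step 1 — factor the characteristic polynomial to read off the algebraic multiplicities:
  χ_A(x) = x^4

Step 2 — compute geometric multiplicities via the rank-nullity identity g(λ) = n − rank(A − λI):
  rank(A − (0)·I) = 2, so dim ker(A − (0)·I) = n − 2 = 2

Summary:
  λ = 0: algebraic multiplicity = 4, geometric multiplicity = 2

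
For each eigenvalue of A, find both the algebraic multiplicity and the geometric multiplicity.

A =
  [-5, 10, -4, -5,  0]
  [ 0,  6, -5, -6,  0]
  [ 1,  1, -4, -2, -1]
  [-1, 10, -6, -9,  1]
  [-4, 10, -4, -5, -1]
λ = -5: alg = 2, geom = 1; λ = -1: alg = 3, geom = 1

Step 1 — factor the characteristic polynomial to read off the algebraic multiplicities:
  χ_A(x) = (x + 1)^3*(x + 5)^2

Step 2 — compute geometric multiplicities via the rank-nullity identity g(λ) = n − rank(A − λI):
  rank(A − (-5)·I) = 4, so dim ker(A − (-5)·I) = n − 4 = 1
  rank(A − (-1)·I) = 4, so dim ker(A − (-1)·I) = n − 4 = 1

Summary:
  λ = -5: algebraic multiplicity = 2, geometric multiplicity = 1
  λ = -1: algebraic multiplicity = 3, geometric multiplicity = 1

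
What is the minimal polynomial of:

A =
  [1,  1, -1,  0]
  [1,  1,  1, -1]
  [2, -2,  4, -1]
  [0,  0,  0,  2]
x^2 - 4*x + 4

The characteristic polynomial is χ_A(x) = (x - 2)^4, so the eigenvalues are known. The minimal polynomial is
  m_A(x) = Π_λ (x − λ)^{k_λ}
where k_λ is the size of the *largest* Jordan block for λ (equivalently, the smallest k with (A − λI)^k v = 0 for every generalised eigenvector v of λ).

  λ = 2: largest Jordan block has size 2, contributing (x − 2)^2

So m_A(x) = (x - 2)^2 = x^2 - 4*x + 4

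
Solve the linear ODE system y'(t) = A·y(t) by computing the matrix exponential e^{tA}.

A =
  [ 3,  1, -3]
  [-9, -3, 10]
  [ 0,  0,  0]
e^{tA} =
  [3*t + 1, t, t^2/2 - 3*t]
  [-9*t, 1 - 3*t, -3*t^2/2 + 10*t]
  [0, 0, 1]

Strategy: write A = P · J · P⁻¹ where J is a Jordan canonical form, so e^{tA} = P · e^{tJ} · P⁻¹, and e^{tJ} can be computed block-by-block.

A has Jordan form
J =
  [0, 1, 0]
  [0, 0, 1]
  [0, 0, 0]
(up to reordering of blocks).

Per-block formulas:
  For a 3×3 Jordan block J_3(0): exp(t · J_3(0)) = e^(0t)·(I + t·N + (t^2/2)·N^2), where N is the 3×3 nilpotent shift.

After assembling e^{tJ} and conjugating by P, we get:

e^{tA} =
  [3*t + 1, t, t^2/2 - 3*t]
  [-9*t, 1 - 3*t, -3*t^2/2 + 10*t]
  [0, 0, 1]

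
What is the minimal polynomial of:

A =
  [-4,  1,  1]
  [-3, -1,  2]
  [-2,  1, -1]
x^3 + 6*x^2 + 12*x + 8

The characteristic polynomial is χ_A(x) = (x + 2)^3, so the eigenvalues are known. The minimal polynomial is
  m_A(x) = Π_λ (x − λ)^{k_λ}
where k_λ is the size of the *largest* Jordan block for λ (equivalently, the smallest k with (A − λI)^k v = 0 for every generalised eigenvector v of λ).

  λ = -2: largest Jordan block has size 3, contributing (x + 2)^3

So m_A(x) = (x + 2)^3 = x^3 + 6*x^2 + 12*x + 8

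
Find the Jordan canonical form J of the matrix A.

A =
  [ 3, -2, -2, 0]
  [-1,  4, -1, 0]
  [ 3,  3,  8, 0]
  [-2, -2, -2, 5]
J_2(5) ⊕ J_1(5) ⊕ J_1(5)

The characteristic polynomial is
  det(x·I − A) = x^4 - 20*x^3 + 150*x^2 - 500*x + 625 = (x - 5)^4

Eigenvalues and multiplicities (the geometric multiplicity of λ is n − rank(A − λI), which equals the number of Jordan blocks for λ):
  λ = 5: algebraic multiplicity = 4, geometric multiplicity = 3

Determining the block sizes for each eigenvalue:
  λ = 5: 3 blocks summing to 4 forces exactly one block of size 2 and the rest size 1 → block sizes [2, 1, 1]

Assembling the blocks gives a Jordan form
J =
  [5, 1, 0, 0]
  [0, 5, 0, 0]
  [0, 0, 5, 0]
  [0, 0, 0, 5]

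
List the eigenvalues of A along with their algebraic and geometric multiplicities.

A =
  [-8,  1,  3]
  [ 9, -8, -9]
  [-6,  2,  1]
λ = -5: alg = 3, geom = 2

Step 1 — factor the characteristic polynomial to read off the algebraic multiplicities:
  χ_A(x) = (x + 5)^3

Step 2 — compute geometric multiplicities via the rank-nullity identity g(λ) = n − rank(A − λI):
  rank(A − (-5)·I) = 1, so dim ker(A − (-5)·I) = n − 1 = 2

Summary:
  λ = -5: algebraic multiplicity = 3, geometric multiplicity = 2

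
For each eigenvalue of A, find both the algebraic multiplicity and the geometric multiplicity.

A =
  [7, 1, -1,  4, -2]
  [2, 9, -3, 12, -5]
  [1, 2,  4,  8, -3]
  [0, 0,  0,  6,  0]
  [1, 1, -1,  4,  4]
λ = 6: alg = 5, geom = 3

Step 1 — factor the characteristic polynomial to read off the algebraic multiplicities:
  χ_A(x) = (x - 6)^5

Step 2 — compute geometric multiplicities via the rank-nullity identity g(λ) = n − rank(A − λI):
  rank(A − (6)·I) = 2, so dim ker(A − (6)·I) = n − 2 = 3

Summary:
  λ = 6: algebraic multiplicity = 5, geometric multiplicity = 3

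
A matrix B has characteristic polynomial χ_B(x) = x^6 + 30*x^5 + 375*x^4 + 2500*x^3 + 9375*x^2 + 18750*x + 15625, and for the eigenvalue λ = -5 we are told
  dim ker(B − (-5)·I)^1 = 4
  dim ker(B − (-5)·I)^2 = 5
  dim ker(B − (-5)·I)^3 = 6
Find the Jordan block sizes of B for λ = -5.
Block sizes for λ = -5: [3, 1, 1, 1]

From the dimensions of kernels of powers, the number of Jordan blocks of size at least j is d_j − d_{j−1} where d_j = dim ker(N^j) (with d_0 = 0). Computing the differences gives [4, 1, 1].
The number of blocks of size exactly k is (#blocks of size ≥ k) − (#blocks of size ≥ k + 1), so the partition is: 3 block(s) of size 1, 1 block(s) of size 3.
In nonincreasing order the block sizes are [3, 1, 1, 1].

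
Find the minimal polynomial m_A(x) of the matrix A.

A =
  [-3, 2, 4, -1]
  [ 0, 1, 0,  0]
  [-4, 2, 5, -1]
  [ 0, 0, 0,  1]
x^2 - 2*x + 1

The characteristic polynomial is χ_A(x) = (x - 1)^4, so the eigenvalues are known. The minimal polynomial is
  m_A(x) = Π_λ (x − λ)^{k_λ}
where k_λ is the size of the *largest* Jordan block for λ (equivalently, the smallest k with (A − λI)^k v = 0 for every generalised eigenvector v of λ).

  λ = 1: largest Jordan block has size 2, contributing (x − 1)^2

So m_A(x) = (x - 1)^2 = x^2 - 2*x + 1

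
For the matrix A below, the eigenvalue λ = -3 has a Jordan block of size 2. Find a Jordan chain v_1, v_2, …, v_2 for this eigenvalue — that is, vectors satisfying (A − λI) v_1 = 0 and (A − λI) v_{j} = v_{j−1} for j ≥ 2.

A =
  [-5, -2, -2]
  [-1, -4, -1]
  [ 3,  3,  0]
A Jordan chain for λ = -3 of length 2:
v_1 = (-2, -1, 3)ᵀ
v_2 = (1, 0, 0)ᵀ

Let N = A − (-3)·I. We want v_2 with N^2 v_2 = 0 but N^1 v_2 ≠ 0; then v_{j-1} := N · v_j for j = 2, …, 2.

Pick v_2 = (1, 0, 0)ᵀ.
Then v_1 = N · v_2 = (-2, -1, 3)ᵀ.

Sanity check: (A − (-3)·I) v_1 = (0, 0, 0)ᵀ = 0. ✓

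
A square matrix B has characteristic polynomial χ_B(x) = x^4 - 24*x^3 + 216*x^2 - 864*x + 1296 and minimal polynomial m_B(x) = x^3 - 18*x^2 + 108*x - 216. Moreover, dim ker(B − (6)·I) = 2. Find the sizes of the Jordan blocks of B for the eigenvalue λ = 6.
Block sizes for λ = 6: [3, 1]

Step 1 — from the characteristic polynomial, algebraic multiplicity of λ = 6 is 4. From dim ker(B − (6)·I) = 2, there are exactly 2 Jordan blocks for λ = 6.
Step 2 — from the minimal polynomial, the factor (x − 6)^3 tells us the largest block for λ = 6 has size 3.
Step 3 — with total size 4, 2 blocks, and largest block 3, the block sizes (in nonincreasing order) are [3, 1].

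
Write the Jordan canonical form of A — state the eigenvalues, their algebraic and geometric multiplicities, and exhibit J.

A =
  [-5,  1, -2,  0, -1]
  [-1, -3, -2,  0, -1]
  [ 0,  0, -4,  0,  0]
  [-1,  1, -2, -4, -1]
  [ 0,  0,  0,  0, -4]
J_2(-4) ⊕ J_1(-4) ⊕ J_1(-4) ⊕ J_1(-4)

The characteristic polynomial is
  det(x·I − A) = x^5 + 20*x^4 + 160*x^3 + 640*x^2 + 1280*x + 1024 = (x + 4)^5

Eigenvalues and multiplicities (the geometric multiplicity of λ is n − rank(A − λI), which equals the number of Jordan blocks for λ):
  λ = -4: algebraic multiplicity = 5, geometric multiplicity = 4

Determining the block sizes for each eigenvalue:
  λ = -4: 4 blocks summing to 5 forces exactly one block of size 2 and the rest size 1 → block sizes [2, 1, 1, 1]

Assembling the blocks gives a Jordan form
J =
  [-4,  1,  0,  0,  0]
  [ 0, -4,  0,  0,  0]
  [ 0,  0, -4,  0,  0]
  [ 0,  0,  0, -4,  0]
  [ 0,  0,  0,  0, -4]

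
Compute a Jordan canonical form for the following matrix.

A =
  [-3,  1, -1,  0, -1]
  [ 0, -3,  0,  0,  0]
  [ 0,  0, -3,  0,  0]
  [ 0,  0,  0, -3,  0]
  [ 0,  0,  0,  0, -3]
J_2(-3) ⊕ J_1(-3) ⊕ J_1(-3) ⊕ J_1(-3)

The characteristic polynomial is
  det(x·I − A) = x^5 + 15*x^4 + 90*x^3 + 270*x^2 + 405*x + 243 = (x + 3)^5

Eigenvalues and multiplicities (the geometric multiplicity of λ is n − rank(A − λI), which equals the number of Jordan blocks for λ):
  λ = -3: algebraic multiplicity = 5, geometric multiplicity = 4

Determining the block sizes for each eigenvalue:
  λ = -3: 4 blocks summing to 5 forces exactly one block of size 2 and the rest size 1 → block sizes [2, 1, 1, 1]

Assembling the blocks gives a Jordan form
J =
  [-3,  1,  0,  0,  0]
  [ 0, -3,  0,  0,  0]
  [ 0,  0, -3,  0,  0]
  [ 0,  0,  0, -3,  0]
  [ 0,  0,  0,  0, -3]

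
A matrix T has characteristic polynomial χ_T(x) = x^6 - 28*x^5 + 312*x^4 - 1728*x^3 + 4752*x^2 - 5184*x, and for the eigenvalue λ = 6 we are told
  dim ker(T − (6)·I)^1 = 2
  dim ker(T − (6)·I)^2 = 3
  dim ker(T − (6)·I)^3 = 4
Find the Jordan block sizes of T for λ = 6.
Block sizes for λ = 6: [3, 1]

From the dimensions of kernels of powers, the number of Jordan blocks of size at least j is d_j − d_{j−1} where d_j = dim ker(N^j) (with d_0 = 0). Computing the differences gives [2, 1, 1].
The number of blocks of size exactly k is (#blocks of size ≥ k) − (#blocks of size ≥ k + 1), so the partition is: 1 block(s) of size 1, 1 block(s) of size 3.
In nonincreasing order the block sizes are [3, 1].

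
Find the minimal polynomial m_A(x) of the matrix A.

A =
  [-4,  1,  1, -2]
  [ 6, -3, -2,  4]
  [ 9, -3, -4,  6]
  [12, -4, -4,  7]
x^2 + 2*x + 1

The characteristic polynomial is χ_A(x) = (x + 1)^4, so the eigenvalues are known. The minimal polynomial is
  m_A(x) = Π_λ (x − λ)^{k_λ}
where k_λ is the size of the *largest* Jordan block for λ (equivalently, the smallest k with (A − λI)^k v = 0 for every generalised eigenvector v of λ).

  λ = -1: largest Jordan block has size 2, contributing (x + 1)^2

So m_A(x) = (x + 1)^2 = x^2 + 2*x + 1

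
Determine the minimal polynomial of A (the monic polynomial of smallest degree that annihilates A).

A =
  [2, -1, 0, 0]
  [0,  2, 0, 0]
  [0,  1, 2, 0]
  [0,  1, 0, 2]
x^2 - 4*x + 4

The characteristic polynomial is χ_A(x) = (x - 2)^4, so the eigenvalues are known. The minimal polynomial is
  m_A(x) = Π_λ (x − λ)^{k_λ}
where k_λ is the size of the *largest* Jordan block for λ (equivalently, the smallest k with (A − λI)^k v = 0 for every generalised eigenvector v of λ).

  λ = 2: largest Jordan block has size 2, contributing (x − 2)^2

So m_A(x) = (x - 2)^2 = x^2 - 4*x + 4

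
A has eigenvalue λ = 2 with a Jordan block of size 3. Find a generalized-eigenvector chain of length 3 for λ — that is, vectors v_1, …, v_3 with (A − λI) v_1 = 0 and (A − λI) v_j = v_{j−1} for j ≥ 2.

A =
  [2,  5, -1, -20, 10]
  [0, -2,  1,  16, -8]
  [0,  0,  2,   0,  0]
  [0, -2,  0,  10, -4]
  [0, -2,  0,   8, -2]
A Jordan chain for λ = 2 of length 3:
v_1 = (5, -4, 0, -2, -2)ᵀ
v_2 = (-1, 1, 0, 0, 0)ᵀ
v_3 = (0, 0, 1, 0, 0)ᵀ

Let N = A − (2)·I. We want v_3 with N^3 v_3 = 0 but N^2 v_3 ≠ 0; then v_{j-1} := N · v_j for j = 3, …, 2.

Pick v_3 = (0, 0, 1, 0, 0)ᵀ.
Then v_2 = N · v_3 = (-1, 1, 0, 0, 0)ᵀ.
Then v_1 = N · v_2 = (5, -4, 0, -2, -2)ᵀ.

Sanity check: (A − (2)·I) v_1 = (0, 0, 0, 0, 0)ᵀ = 0. ✓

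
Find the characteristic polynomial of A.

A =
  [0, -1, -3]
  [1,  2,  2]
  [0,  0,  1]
x^3 - 3*x^2 + 3*x - 1

Expanding det(x·I − A) (e.g. by cofactor expansion or by noting that A is similar to its Jordan form J, which has the same characteristic polynomial as A) gives
  χ_A(x) = x^3 - 3*x^2 + 3*x - 1
which factors as (x - 1)^3. The eigenvalues (with algebraic multiplicities) are λ = 1 with multiplicity 3.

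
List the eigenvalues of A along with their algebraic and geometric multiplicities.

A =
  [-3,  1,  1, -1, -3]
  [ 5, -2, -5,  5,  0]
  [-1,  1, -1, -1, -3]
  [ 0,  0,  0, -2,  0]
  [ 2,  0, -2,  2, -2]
λ = -2: alg = 5, geom = 3

Step 1 — factor the characteristic polynomial to read off the algebraic multiplicities:
  χ_A(x) = (x + 2)^5

Step 2 — compute geometric multiplicities via the rank-nullity identity g(λ) = n − rank(A − λI):
  rank(A − (-2)·I) = 2, so dim ker(A − (-2)·I) = n − 2 = 3

Summary:
  λ = -2: algebraic multiplicity = 5, geometric multiplicity = 3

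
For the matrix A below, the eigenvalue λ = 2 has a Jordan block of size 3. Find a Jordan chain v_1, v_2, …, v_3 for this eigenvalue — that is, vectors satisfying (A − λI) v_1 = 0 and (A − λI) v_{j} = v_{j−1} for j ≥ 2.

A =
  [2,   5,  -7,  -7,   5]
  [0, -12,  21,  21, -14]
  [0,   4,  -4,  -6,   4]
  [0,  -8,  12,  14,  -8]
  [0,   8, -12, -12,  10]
A Jordan chain for λ = 2 of length 3:
v_1 = (-2, 0, 0, 0, 0)ᵀ
v_2 = (5, -14, 4, -8, 8)ᵀ
v_3 = (0, 1, 0, 0, 0)ᵀ

Let N = A − (2)·I. We want v_3 with N^3 v_3 = 0 but N^2 v_3 ≠ 0; then v_{j-1} := N · v_j for j = 3, …, 2.

Pick v_3 = (0, 1, 0, 0, 0)ᵀ.
Then v_2 = N · v_3 = (5, -14, 4, -8, 8)ᵀ.
Then v_1 = N · v_2 = (-2, 0, 0, 0, 0)ᵀ.

Sanity check: (A − (2)·I) v_1 = (0, 0, 0, 0, 0)ᵀ = 0. ✓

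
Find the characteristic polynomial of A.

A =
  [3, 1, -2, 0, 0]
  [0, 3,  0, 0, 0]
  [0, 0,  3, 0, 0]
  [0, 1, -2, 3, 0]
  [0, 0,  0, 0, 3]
x^5 - 15*x^4 + 90*x^3 - 270*x^2 + 405*x - 243

Expanding det(x·I − A) (e.g. by cofactor expansion or by noting that A is similar to its Jordan form J, which has the same characteristic polynomial as A) gives
  χ_A(x) = x^5 - 15*x^4 + 90*x^3 - 270*x^2 + 405*x - 243
which factors as (x - 3)^5. The eigenvalues (with algebraic multiplicities) are λ = 3 with multiplicity 5.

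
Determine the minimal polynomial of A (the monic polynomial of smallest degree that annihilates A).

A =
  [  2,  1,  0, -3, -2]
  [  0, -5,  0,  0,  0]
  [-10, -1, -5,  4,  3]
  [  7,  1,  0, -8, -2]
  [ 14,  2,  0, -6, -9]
x^2 + 10*x + 25

The characteristic polynomial is χ_A(x) = (x + 5)^5, so the eigenvalues are known. The minimal polynomial is
  m_A(x) = Π_λ (x − λ)^{k_λ}
where k_λ is the size of the *largest* Jordan block for λ (equivalently, the smallest k with (A − λI)^k v = 0 for every generalised eigenvector v of λ).

  λ = -5: largest Jordan block has size 2, contributing (x + 5)^2

So m_A(x) = (x + 5)^2 = x^2 + 10*x + 25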